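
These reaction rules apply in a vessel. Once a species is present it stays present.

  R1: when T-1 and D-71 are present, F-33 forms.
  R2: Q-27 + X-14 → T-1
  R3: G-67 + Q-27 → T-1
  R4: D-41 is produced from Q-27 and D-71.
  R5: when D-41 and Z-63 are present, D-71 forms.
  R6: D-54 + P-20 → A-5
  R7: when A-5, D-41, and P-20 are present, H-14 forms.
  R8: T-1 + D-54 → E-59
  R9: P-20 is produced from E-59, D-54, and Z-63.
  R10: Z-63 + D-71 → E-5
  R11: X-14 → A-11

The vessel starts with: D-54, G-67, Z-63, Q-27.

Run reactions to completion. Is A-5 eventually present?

Yes

G-67 and Q-27 present → T-1 forms (R3).
T-1 and D-54 present → E-59 forms (R8).
E-59, D-54, and Z-63 present → P-20 forms (R9).
D-54 and P-20 present → A-5 forms (R6).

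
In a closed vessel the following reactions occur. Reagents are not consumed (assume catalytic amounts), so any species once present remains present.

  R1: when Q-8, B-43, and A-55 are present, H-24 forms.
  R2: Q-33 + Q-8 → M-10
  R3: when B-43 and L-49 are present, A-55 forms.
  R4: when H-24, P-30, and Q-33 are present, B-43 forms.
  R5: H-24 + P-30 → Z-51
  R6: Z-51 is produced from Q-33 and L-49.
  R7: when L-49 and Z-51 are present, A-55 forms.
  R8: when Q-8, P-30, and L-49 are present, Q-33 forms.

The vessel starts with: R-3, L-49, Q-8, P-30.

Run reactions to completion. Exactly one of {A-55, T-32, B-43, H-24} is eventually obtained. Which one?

A-55

Q-8, P-30, and L-49 present → Q-33 forms (R8).
Q-33 and L-49 present → Z-51 forms (R6).
L-49 and Z-51 present → A-55 forms (R7).
No rule produces T-32, and it is not given. B-43 would need H-24, P-30, and Q-33 (R4), but H-24 never forms. H-24 would need Q-8, B-43, and A-55 (R1), but B-43 never forms.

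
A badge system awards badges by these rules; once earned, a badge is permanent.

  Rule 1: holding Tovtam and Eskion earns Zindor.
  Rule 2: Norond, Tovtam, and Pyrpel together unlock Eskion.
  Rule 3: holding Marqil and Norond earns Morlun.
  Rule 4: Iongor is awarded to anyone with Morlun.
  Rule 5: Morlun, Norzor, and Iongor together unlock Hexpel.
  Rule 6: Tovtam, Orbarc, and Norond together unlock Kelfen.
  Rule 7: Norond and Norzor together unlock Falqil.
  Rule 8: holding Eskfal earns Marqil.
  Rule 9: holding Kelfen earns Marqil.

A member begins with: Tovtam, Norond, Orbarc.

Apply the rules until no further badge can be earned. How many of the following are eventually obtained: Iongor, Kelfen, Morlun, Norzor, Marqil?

4

With Tovtam, Orbarc, and Norond, Kelfen is earned (Rule 6).
With Kelfen, Marqil is earned (Rule 9).
With Marqil and Norond, Morlun is earned (Rule 3).
With Morlun, Iongor is earned (Rule 4).
Iongor: reached.
Kelfen: reached.
Morlun: reached.
No rule produces Norzor, and it is not given.
Marqil: reached.
Reached: Iongor, Kelfen, Morlun, and Marqil — 4 of the 5.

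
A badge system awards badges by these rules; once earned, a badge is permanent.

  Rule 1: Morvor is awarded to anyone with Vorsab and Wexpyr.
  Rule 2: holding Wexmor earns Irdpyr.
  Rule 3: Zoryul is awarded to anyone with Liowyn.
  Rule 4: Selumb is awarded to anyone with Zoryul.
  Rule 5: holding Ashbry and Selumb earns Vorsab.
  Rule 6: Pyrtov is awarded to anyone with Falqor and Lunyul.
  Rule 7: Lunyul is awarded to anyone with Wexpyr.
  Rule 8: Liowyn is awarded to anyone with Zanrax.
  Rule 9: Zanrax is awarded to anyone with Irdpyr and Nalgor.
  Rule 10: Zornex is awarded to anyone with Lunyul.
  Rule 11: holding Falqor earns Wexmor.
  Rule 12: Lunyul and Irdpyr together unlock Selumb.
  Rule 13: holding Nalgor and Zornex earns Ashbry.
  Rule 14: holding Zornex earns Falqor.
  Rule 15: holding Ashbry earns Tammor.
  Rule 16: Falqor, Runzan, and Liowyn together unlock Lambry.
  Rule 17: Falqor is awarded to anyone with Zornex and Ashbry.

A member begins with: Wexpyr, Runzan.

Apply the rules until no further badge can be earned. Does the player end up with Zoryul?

Zoryul would need Liowyn (Rule 3), but Liowyn is never earned.

No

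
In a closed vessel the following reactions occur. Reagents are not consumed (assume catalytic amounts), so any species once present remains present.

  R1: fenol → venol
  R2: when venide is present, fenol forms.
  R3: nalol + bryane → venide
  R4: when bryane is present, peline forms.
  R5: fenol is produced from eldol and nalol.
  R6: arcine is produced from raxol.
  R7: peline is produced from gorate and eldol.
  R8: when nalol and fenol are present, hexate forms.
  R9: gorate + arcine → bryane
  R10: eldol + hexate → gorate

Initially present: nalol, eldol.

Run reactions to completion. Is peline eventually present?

eldol and nalol present → fenol forms (R5).
nalol and fenol present → hexate forms (R8).
eldol and hexate present → gorate forms (R10).
gorate and eldol present → peline forms (R7).

Yes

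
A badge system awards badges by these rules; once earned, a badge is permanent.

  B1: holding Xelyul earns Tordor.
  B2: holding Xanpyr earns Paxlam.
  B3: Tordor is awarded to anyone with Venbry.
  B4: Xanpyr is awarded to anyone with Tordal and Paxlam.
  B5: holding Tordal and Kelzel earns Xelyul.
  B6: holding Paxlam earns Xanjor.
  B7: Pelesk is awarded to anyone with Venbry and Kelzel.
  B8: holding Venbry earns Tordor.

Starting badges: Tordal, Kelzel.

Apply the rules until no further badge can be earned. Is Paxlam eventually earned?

Paxlam would need Xanpyr (B2), but Xanpyr is never earned.

No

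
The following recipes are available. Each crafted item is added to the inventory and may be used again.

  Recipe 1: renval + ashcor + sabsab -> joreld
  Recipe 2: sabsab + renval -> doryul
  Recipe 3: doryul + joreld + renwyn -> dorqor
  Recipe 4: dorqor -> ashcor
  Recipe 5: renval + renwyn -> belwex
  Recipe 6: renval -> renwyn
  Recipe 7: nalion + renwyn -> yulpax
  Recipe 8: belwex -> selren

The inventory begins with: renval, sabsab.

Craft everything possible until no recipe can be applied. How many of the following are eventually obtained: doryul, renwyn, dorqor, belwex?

3

renval -> renwyn (Recipe 6).
Using Recipe 2, sabsab and renval make doryul.
Using Recipe 5, renval and renwyn make belwex.
doryul: reached.
renwyn: reached.
dorqor would need doryul, joreld, and renwyn (Recipe 3), but joreld is never obtained.
belwex: reached.
Reached: doryul, renwyn, and belwex — 3 of the 4.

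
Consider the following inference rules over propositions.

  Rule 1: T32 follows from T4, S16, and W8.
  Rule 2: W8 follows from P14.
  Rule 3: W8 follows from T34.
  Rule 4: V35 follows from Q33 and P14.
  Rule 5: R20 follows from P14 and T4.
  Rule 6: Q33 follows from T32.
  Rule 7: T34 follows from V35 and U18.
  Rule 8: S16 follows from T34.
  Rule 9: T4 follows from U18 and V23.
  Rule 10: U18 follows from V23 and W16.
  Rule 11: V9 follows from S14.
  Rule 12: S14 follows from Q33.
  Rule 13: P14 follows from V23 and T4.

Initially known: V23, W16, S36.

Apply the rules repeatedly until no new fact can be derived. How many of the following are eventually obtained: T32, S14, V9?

T32 would need T4, S16, and W8 (Rule 1), but S16 is never established.
S14 would need Q33 (Rule 12), but Q33 is never established.
V9 would need S14 (Rule 11), but S14 is never established.
None of the 3 are reached.

0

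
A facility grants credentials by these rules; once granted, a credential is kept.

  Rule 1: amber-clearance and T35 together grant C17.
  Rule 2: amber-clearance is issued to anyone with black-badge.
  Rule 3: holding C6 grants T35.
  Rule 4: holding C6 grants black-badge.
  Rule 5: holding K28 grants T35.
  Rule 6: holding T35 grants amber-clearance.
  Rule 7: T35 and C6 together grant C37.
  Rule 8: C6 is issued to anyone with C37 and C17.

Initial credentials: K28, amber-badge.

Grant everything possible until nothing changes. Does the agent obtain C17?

Yes

Holding K28 grants T35 (Rule 5).
Holding T35 grants amber-clearance (Rule 6).
Holding amber-clearance and T35 grants C17 (Rule 1).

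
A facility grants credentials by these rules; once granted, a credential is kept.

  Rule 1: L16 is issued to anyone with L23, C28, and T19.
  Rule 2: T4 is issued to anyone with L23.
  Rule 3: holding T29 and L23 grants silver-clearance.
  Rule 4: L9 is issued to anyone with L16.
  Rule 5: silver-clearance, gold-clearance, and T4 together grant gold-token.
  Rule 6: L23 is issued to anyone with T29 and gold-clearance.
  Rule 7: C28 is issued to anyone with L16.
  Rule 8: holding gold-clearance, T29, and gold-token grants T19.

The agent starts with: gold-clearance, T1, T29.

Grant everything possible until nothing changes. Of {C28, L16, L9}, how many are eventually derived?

C28 would need L16 (Rule 7), but L16 is never granted.
L16 would need L23, C28, and T19 (Rule 1), but C28 is never granted.
L9 would need L16 (Rule 4), but L16 is never granted.
None of the 3 are reached.

0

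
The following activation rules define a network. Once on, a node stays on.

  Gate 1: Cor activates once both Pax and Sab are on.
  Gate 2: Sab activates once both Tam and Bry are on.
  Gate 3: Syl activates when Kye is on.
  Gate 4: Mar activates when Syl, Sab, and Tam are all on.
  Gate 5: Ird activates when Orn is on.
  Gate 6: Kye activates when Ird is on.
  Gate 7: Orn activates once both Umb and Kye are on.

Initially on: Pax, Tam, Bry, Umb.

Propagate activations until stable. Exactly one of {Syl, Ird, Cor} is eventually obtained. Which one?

Cor

Tam and Bry are on, so Sab activates (Gate 2).
Gate 1: Pax and Sab on → Cor on.
Ird would need Orn (Gate 5), but Orn never turns on. Syl would need Kye (Gate 3), but Kye never turns on.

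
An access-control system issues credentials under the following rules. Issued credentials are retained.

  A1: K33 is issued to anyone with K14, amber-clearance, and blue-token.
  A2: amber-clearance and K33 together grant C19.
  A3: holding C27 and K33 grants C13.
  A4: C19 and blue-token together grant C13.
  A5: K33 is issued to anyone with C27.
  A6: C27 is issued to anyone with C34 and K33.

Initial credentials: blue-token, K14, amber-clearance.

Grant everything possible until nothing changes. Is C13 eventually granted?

Yes

Holding K14, amber-clearance, and blue-token grants K33 (A1).
Holding amber-clearance and K33 grants C19 (A2).
Holding C19 and blue-token grants C13 (A4).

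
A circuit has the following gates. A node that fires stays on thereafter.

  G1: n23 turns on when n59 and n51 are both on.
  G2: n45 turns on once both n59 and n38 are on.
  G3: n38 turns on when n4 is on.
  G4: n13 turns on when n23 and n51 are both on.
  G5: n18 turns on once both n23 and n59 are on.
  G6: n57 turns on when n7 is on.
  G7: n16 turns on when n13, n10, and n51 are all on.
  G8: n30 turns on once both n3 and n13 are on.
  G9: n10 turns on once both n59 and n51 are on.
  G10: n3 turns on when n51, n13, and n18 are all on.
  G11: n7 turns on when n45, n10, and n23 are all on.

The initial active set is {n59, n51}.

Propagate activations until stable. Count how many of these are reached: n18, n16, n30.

3

G1: n59 and n51 on → n23 on.
n59 and n51 are on, so n10 turns on (G9).
n23 and n51 are on, so n13 turns on (G4).
G5: n23 and n59 on → n18 on.
G7: n13, n10, and n51 on → n16 on.
G10: n51, n13, and n18 on → n3 on.
G8: n3 and n13 on → n30 on.
n18: reached.
n16: reached.
n30: reached.
All 3 are reached.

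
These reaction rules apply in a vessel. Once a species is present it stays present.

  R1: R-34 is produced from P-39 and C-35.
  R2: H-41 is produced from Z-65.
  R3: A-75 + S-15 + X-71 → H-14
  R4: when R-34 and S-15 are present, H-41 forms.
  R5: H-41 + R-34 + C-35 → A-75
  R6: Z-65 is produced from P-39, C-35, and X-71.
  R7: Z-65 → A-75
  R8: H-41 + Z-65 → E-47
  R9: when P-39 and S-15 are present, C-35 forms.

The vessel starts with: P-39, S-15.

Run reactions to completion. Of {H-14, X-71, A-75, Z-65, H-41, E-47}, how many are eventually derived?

2

P-39 and S-15 present → C-35 forms (R9).
P-39 and C-35 present → R-34 forms (R1).
R-34 and S-15 present → H-41 forms (R4).
H-41, R-34, and C-35 present → A-75 forms (R5).
H-14 would need A-75, S-15, and X-71 (R3), but X-71 never forms.
No rule produces X-71, and it is not given.
A-75: reached.
Z-65 would need P-39, C-35, and X-71 (R6), but X-71 never forms.
H-41: reached.
E-47 would need H-41 and Z-65 (R8), but Z-65 never forms.
Reached: A-75 and H-41 — 2 of the 6.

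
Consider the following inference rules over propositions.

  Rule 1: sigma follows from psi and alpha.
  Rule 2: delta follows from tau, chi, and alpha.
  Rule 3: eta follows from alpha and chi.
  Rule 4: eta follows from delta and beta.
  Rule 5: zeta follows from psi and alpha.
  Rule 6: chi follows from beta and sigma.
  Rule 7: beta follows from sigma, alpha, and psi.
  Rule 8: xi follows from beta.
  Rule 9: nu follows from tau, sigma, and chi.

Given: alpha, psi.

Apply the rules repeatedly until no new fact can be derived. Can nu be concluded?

nu would need tau, sigma, and chi (Rule 9), but tau is never established.

No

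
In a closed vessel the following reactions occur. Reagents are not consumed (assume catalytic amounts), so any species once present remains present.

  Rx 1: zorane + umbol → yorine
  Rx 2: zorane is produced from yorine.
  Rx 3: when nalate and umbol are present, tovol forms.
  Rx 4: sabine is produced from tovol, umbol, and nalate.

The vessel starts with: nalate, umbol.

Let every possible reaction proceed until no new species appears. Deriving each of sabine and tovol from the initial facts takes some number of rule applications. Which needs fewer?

tovol: nalate and umbol present → tovol forms (Rx 3). [1 rule application]
sabine: nalate and umbol present → tovol forms (Rx 3). tovol, umbol, and nalate present → sabine forms (Rx 4). [2 rule applications]
tovol needs fewer.

tovol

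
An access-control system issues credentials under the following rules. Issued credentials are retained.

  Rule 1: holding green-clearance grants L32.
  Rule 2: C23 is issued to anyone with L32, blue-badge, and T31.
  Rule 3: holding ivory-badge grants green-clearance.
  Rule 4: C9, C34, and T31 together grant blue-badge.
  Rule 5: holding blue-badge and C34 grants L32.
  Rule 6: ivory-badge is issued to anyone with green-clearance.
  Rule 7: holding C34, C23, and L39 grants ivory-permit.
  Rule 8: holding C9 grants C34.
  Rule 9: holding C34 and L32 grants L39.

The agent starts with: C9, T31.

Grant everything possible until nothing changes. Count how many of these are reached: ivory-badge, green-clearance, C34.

Holding C9 grants C34 (Rule 8).
ivory-badge would need green-clearance (Rule 6), but green-clearance is never granted.
green-clearance would need ivory-badge (Rule 3), but ivory-badge is never granted.
C34: reached.
Reached: C34 — 1 of the 3.

1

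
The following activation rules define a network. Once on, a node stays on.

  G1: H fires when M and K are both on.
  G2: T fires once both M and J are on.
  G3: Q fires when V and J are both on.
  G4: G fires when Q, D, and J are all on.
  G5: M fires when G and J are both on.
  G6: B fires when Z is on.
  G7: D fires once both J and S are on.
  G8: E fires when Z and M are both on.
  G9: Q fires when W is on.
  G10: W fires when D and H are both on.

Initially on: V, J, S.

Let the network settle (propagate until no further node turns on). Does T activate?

Yes

V and J are on, so Q fires (G3).
G7: J and S on → D on.
Q, D, and J are on, so G fires (G4).
G and J are on, so M fires (G5).
G2: M and J on → T on.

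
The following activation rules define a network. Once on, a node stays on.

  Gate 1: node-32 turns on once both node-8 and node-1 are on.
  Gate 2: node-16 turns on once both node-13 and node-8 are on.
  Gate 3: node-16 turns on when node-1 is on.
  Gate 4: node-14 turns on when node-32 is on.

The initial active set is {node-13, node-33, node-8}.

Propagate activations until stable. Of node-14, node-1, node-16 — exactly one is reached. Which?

Gate 2: node-13 and node-8 on → node-16 on.
No rule produces node-1, and it is not given. node-14 would need node-32 (Gate 4), but node-32 never turns on.

node-16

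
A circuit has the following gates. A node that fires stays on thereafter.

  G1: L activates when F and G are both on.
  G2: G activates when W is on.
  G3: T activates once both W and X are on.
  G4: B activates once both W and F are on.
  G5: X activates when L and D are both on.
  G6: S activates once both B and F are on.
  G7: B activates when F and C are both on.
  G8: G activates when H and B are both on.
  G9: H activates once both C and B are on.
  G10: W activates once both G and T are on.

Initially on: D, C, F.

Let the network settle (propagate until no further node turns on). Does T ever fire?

No

T would need W and X (G3), but W never turns on.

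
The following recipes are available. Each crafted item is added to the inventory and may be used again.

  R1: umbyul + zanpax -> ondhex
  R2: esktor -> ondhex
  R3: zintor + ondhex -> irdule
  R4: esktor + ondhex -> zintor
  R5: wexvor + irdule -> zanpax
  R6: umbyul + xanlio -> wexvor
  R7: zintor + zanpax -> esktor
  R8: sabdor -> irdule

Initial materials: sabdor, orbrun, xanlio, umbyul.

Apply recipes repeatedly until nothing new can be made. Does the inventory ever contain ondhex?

Yes

umbyul + xanlio -> wexvor (R6).
Using R8, sabdor makes irdule.
wexvor + irdule -> zanpax (R5).
Using R1, umbyul and zanpax make ondhex.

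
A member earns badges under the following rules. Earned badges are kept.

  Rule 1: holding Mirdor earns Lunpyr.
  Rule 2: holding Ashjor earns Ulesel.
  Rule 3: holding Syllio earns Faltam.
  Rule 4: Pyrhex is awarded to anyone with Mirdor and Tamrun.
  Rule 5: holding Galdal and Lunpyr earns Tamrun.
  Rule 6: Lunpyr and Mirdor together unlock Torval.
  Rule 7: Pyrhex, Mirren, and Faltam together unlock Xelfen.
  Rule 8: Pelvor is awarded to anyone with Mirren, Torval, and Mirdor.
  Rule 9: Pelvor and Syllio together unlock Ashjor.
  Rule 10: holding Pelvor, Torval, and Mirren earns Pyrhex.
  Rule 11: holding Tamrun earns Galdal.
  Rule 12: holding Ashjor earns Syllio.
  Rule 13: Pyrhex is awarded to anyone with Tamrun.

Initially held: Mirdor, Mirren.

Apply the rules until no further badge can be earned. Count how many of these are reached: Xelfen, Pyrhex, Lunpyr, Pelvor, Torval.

With Mirdor, Lunpyr is earned (Rule 1).
With Lunpyr and Mirdor, Torval is earned (Rule 6).
With Mirren, Torval, and Mirdor, Pelvor is earned (Rule 8).
With Pelvor, Torval, and Mirren, Pyrhex is earned (Rule 10).
Xelfen would need Pyrhex, Mirren, and Faltam (Rule 7), but Faltam is never earned.
Pyrhex: reached.
Lunpyr: reached.
Pelvor: reached.
Torval: reached.
Reached: Pyrhex, Lunpyr, Pelvor, and Torval — 4 of the 5.

4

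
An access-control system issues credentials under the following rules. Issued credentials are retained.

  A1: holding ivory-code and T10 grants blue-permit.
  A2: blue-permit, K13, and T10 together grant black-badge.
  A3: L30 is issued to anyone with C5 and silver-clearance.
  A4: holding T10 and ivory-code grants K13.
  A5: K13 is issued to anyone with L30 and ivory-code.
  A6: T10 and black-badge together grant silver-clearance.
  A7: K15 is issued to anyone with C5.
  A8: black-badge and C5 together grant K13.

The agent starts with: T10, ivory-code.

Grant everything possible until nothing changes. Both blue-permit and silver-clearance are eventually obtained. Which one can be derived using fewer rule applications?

blue-permit: Holding ivory-code and T10 grants blue-permit (A1). [1 rule application]
silver-clearance: Holding T10 and ivory-code grants K13 (A4). Holding ivory-code and T10 grants blue-permit (A1). Holding blue-permit, K13, and T10 grants black-badge (A2). Holding T10 and black-badge grants silver-clearance (A6). [4 rule applications]
blue-permit needs fewer.

blue-permit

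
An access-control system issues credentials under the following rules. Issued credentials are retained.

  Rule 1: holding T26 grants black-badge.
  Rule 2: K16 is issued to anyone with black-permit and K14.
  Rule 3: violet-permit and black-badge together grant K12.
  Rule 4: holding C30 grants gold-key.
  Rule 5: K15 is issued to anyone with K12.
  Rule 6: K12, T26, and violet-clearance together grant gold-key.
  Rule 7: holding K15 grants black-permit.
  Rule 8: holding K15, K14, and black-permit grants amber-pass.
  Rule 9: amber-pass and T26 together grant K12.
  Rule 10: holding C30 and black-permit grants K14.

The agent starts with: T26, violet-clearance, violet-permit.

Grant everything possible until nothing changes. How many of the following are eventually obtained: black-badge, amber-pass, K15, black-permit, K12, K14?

Holding T26 grants black-badge (Rule 1).
Holding violet-permit and black-badge grants K12 (Rule 3).
Holding K12 grants K15 (Rule 5).
Holding K15 grants black-permit (Rule 7).
black-badge: reached.
amber-pass would need K15, K14, and black-permit (Rule 8), but K14 is never granted.
K15: reached.
black-permit: reached.
K12: reached.
K14 would need C30 and black-permit (Rule 10), but C30 is never granted.
Reached: black-badge, K15, black-permit, and K12 — 4 of the 6.

4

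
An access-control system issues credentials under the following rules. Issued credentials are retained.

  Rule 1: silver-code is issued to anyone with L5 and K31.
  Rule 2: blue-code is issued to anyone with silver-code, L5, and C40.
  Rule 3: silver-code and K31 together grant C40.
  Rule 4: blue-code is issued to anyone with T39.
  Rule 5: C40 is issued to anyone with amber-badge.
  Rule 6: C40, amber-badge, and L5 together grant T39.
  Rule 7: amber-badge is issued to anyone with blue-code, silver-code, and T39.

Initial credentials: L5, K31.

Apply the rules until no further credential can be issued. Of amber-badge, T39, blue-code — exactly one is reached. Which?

blue-code

Holding L5 and K31 grants silver-code (Rule 1).
Holding silver-code and K31 grants C40 (Rule 3).
Holding silver-code, L5, and C40 grants blue-code (Rule 2).
amber-badge would need blue-code, silver-code, and T39 (Rule 7), but T39 is never granted. T39 would need C40, amber-badge, and L5 (Rule 6), but amber-badge is never granted.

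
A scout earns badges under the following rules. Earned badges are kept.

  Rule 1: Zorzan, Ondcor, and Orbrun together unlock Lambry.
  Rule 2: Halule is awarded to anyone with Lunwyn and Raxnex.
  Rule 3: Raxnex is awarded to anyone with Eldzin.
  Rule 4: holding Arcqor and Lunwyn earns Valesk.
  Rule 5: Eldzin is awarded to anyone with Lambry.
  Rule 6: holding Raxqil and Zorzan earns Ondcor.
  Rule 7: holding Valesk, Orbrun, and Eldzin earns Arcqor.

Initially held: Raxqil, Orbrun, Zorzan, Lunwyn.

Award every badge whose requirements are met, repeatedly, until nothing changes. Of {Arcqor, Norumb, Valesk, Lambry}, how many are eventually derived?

With Raxqil and Zorzan, Ondcor is earned (Rule 6).
With Zorzan, Ondcor, and Orbrun, Lambry is earned (Rule 1).
Arcqor would need Valesk, Orbrun, and Eldzin (Rule 7), but Valesk is never earned.
No rule produces Norumb, and it is not given.
Valesk would need Arcqor and Lunwyn (Rule 4), but Arcqor is never earned.
Lambry: reached.
Reached: Lambry — 1 of the 4.

1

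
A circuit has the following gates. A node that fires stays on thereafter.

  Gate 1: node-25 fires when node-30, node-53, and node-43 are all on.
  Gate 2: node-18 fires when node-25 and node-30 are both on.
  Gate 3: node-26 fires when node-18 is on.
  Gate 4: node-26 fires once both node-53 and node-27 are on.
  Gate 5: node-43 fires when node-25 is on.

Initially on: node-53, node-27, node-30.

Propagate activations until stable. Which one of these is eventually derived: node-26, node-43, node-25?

node-26

Gate 4: node-53 and node-27 on → node-26 on.
node-43 would need node-25 (Gate 5), but node-25 never turns on. node-25 would need node-30, node-53, and node-43 (Gate 1), but node-43 never turns on.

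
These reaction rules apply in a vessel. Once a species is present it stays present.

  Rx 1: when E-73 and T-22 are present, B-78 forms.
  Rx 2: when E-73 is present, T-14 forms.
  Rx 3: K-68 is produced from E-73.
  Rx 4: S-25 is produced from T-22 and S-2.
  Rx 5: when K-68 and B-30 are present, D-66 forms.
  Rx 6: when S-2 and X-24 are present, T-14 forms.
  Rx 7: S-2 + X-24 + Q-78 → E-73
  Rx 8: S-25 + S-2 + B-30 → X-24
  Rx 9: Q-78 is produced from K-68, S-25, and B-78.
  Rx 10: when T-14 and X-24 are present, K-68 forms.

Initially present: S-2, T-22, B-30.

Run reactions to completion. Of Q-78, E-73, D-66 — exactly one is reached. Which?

T-22 and S-2 present → S-25 forms (Rx 4).
S-25, S-2, and B-30 present → X-24 forms (Rx 8).
S-2 and X-24 present → T-14 forms (Rx 6).
T-14 and X-24 present → K-68 forms (Rx 10).
K-68 and B-30 present → D-66 forms (Rx 5).
E-73 would need S-2, X-24, and Q-78 (Rx 7), but Q-78 never forms. Q-78 would need K-68, S-25, and B-78 (Rx 9), but B-78 never forms.

D-66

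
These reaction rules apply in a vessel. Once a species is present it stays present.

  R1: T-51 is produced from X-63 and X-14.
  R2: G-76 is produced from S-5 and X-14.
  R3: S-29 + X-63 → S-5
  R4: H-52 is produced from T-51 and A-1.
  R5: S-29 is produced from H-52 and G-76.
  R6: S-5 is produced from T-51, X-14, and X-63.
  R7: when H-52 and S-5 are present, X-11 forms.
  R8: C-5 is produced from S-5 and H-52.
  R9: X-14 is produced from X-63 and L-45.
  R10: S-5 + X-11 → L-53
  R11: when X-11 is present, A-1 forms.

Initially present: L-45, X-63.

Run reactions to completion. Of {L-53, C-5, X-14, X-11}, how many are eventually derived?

X-63 and L-45 present → X-14 forms (R9).
L-53 would need S-5 and X-11 (R10), but X-11 never forms.
C-5 would need S-5 and H-52 (R8), but H-52 never forms.
X-14: reached.
X-11 would need H-52 and S-5 (R7), but H-52 never forms.
Reached: X-14 — 1 of the 4.

1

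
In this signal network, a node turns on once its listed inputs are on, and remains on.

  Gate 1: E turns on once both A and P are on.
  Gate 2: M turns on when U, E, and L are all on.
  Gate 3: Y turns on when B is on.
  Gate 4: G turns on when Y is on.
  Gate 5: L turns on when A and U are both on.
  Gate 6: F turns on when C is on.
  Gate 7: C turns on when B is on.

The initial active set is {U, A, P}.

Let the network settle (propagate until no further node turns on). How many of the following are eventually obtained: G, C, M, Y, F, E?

A and U are on, so L turns on (Gate 5).
A and P are on, so E turns on (Gate 1).
U, E, and L are on, so M turns on (Gate 2).
G would need Y (Gate 4), but Y never turns on.
C would need B (Gate 7), but B never turns on.
M: reached.
Y would need B (Gate 3), but B never turns on.
F would need C (Gate 6), but C never turns on.
E: reached.
Reached: M and E — 2 of the 6.

2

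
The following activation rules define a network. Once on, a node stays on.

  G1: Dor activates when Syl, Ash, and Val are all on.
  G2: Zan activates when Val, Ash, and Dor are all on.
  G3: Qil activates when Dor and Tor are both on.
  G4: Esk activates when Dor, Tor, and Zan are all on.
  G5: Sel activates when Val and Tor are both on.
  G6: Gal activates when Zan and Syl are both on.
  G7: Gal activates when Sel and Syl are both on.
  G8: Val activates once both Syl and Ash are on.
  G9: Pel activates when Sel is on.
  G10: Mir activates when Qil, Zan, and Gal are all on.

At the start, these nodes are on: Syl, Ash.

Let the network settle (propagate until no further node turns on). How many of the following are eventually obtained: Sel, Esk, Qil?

Sel would need Val and Tor (G5), but Tor never turns on.
Esk would need Dor, Tor, and Zan (G4), but Tor never turns on.
Qil would need Dor and Tor (G3), but Tor never turns on.
None of the 3 are reached.

0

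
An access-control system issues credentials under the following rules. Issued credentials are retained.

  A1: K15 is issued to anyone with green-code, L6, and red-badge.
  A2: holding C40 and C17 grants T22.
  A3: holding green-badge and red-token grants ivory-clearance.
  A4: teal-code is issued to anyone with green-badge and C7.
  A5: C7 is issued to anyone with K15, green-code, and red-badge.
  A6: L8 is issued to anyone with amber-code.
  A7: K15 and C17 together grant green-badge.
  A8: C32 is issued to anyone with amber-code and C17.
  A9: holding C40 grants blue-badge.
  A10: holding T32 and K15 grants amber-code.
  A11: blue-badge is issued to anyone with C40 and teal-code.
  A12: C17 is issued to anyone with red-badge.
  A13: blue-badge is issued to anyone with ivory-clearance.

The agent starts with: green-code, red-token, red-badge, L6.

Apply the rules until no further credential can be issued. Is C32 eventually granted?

C32 would need amber-code and C17 (A8), but amber-code is never granted.

No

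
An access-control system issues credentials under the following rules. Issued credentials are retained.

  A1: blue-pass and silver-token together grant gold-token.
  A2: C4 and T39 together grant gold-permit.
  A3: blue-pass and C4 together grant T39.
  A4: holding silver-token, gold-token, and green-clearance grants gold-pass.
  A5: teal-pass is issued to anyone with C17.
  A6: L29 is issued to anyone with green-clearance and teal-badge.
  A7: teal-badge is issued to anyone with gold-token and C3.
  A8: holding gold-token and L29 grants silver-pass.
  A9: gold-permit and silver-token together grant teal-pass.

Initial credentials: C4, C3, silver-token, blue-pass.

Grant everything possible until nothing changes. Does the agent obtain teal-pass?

Yes

Holding blue-pass and C4 grants T39 (A3).
Holding C4 and T39 grants gold-permit (A2).
Holding gold-permit and silver-token grants teal-pass (A9).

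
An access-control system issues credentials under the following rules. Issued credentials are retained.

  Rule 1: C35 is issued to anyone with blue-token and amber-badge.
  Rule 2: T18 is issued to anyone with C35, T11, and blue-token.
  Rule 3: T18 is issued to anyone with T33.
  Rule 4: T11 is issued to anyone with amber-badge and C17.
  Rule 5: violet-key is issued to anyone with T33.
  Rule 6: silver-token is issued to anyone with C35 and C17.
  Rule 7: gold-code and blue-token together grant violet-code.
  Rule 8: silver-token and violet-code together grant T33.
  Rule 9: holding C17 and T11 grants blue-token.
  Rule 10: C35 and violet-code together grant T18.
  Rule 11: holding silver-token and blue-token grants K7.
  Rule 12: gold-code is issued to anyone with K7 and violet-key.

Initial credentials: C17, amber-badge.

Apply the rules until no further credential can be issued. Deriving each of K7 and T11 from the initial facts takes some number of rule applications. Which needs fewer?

T11

T11: Holding amber-badge and C17 grants T11 (Rule 4). [1 rule application]
K7: Holding amber-badge and C17 grants T11 (Rule 4). Holding C17 and T11 grants blue-token (Rule 9). Holding blue-token and amber-badge grants C35 (Rule 1). Holding C35 and C17 grants silver-token (Rule 6). Holding silver-token and blue-token grants K7 (Rule 11). [5 rule applications]
T11 needs fewer.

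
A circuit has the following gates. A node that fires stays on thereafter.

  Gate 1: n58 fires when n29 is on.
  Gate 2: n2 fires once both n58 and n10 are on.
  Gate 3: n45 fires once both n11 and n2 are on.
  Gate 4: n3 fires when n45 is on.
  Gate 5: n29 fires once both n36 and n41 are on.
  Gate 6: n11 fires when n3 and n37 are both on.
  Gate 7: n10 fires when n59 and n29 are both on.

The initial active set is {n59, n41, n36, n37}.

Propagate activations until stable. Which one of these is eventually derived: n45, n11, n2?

n2

Gate 5: n36 and n41 on → n29 on.
n59 and n29 are on, so n10 fires (Gate 7).
n29 is on, so n58 fires (Gate 1).
n58 and n10 are on, so n2 fires (Gate 2).
n45 would need n11 and n2 (Gate 3), but n11 never turns on. n11 would need n3 and n37 (Gate 6), but n3 never turns on.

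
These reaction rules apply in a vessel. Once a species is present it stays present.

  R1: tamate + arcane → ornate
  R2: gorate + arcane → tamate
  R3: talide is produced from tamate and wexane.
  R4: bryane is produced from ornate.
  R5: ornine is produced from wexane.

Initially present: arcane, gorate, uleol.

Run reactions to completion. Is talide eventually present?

talide would need tamate and wexane (R3), but wexane never forms.

No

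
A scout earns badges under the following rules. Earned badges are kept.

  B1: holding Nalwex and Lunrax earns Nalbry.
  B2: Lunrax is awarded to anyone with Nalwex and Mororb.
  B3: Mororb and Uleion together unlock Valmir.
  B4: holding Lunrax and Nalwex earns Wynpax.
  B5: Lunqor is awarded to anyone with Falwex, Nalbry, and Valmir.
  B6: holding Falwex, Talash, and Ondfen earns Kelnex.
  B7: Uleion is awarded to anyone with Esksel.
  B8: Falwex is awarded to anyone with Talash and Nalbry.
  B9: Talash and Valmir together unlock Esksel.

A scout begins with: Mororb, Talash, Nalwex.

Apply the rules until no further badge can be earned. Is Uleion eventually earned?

No

Uleion would need Esksel (B7), but Esksel is never earned.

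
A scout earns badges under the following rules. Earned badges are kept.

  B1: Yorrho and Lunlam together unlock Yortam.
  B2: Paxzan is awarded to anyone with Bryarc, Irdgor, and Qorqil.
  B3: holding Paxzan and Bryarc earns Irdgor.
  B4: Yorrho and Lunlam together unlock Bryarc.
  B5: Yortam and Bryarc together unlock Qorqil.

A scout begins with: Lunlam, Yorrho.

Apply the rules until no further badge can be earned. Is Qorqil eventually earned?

With Yorrho and Lunlam, Bryarc is earned (B4).
With Yorrho and Lunlam, Yortam is earned (B1).
With Yortam and Bryarc, Qorqil is earned (B5).

Yes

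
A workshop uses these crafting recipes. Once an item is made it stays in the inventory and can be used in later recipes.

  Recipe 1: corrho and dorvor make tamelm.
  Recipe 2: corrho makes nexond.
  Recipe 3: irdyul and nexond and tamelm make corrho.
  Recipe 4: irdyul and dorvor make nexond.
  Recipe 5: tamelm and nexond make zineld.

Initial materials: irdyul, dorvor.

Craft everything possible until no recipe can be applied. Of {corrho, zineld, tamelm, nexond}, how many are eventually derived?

Using Recipe 4, irdyul and dorvor make nexond.
corrho would need irdyul, nexond, and tamelm (Recipe 3), but tamelm is never obtained.
zineld would need tamelm and nexond (Recipe 5), but tamelm is never obtained.
tamelm would need corrho and dorvor (Recipe 1), but corrho is never obtained.
nexond: reached.
Reached: nexond — 1 of the 4.

1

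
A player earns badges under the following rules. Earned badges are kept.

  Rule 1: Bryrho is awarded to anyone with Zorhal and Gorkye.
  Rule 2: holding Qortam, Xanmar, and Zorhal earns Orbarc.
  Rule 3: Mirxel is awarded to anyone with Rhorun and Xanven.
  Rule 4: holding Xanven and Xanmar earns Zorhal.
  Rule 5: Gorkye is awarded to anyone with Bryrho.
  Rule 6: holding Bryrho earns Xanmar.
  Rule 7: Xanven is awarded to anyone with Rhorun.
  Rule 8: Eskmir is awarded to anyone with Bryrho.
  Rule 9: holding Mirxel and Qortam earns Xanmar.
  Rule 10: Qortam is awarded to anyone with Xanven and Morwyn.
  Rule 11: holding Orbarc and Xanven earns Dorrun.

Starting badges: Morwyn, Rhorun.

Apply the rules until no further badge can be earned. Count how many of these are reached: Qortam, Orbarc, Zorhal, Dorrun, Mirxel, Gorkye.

With Rhorun, Xanven is earned (Rule 7).
With Rhorun and Xanven, Mirxel is earned (Rule 3).
With Xanven and Morwyn, Qortam is earned (Rule 10).
With Mirxel and Qortam, Xanmar is earned (Rule 9).
With Xanven and Xanmar, Zorhal is earned (Rule 4).
With Qortam, Xanmar, and Zorhal, Orbarc is earned (Rule 2).
With Orbarc and Xanven, Dorrun is earned (Rule 11).
Qortam: reached.
Orbarc: reached.
Zorhal: reached.
Dorrun: reached.
Mirxel: reached.
Gorkye would need Bryrho (Rule 5), but Bryrho is never earned.
Reached: Qortam, Orbarc, Zorhal, Dorrun, and Mirxel — 5 of the 6.

5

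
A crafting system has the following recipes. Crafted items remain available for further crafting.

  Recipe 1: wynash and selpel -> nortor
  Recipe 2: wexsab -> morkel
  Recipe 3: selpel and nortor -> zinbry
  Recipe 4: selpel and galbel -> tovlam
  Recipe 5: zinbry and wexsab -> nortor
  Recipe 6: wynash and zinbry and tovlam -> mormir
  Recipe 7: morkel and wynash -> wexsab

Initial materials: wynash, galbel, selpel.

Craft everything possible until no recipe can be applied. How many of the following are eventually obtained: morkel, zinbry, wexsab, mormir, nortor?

wynash and selpel -> nortor (Recipe 1).
Using Recipe 4, selpel and galbel make tovlam.
selpel and nortor -> zinbry (Recipe 3).
Using Recipe 6, wynash, zinbry, and tovlam make mormir.
morkel would need wexsab (Recipe 2), but wexsab is never obtained.
zinbry: reached.
wexsab would need morkel and wynash (Recipe 7), but morkel is never obtained.
mormir: reached.
nortor: reached.
Reached: zinbry, mormir, and nortor — 3 of the 5.

3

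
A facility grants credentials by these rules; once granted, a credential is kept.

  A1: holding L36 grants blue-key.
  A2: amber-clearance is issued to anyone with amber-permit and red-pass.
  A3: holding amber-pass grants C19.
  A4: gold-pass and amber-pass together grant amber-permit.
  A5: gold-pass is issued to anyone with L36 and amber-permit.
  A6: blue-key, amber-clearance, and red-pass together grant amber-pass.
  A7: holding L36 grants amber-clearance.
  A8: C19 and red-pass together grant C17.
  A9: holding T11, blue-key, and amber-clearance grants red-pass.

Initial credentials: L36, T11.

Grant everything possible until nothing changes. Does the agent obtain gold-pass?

gold-pass would need L36 and amber-permit (A5), but amber-permit is never granted.

No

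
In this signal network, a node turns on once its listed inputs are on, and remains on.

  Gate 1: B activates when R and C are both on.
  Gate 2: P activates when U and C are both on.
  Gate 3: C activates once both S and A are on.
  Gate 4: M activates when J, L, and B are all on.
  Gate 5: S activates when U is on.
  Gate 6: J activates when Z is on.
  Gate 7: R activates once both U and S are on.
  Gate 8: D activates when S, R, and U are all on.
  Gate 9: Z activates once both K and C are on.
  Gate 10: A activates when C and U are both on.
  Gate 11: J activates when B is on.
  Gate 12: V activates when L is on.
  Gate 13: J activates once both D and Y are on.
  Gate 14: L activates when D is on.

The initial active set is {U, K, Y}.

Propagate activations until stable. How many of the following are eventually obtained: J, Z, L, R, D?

U is on, so S activates (Gate 5).
U and S are on, so R activates (Gate 7).
Gate 8: S, R, and U on → D on.
Gate 14: D on → L on.
D and Y are on, so J activates (Gate 13).
J: reached.
Z would need K and C (Gate 9), but C never turns on.
L: reached.
R: reached.
D: reached.
Reached: J, L, R, and D — 4 of the 5.

4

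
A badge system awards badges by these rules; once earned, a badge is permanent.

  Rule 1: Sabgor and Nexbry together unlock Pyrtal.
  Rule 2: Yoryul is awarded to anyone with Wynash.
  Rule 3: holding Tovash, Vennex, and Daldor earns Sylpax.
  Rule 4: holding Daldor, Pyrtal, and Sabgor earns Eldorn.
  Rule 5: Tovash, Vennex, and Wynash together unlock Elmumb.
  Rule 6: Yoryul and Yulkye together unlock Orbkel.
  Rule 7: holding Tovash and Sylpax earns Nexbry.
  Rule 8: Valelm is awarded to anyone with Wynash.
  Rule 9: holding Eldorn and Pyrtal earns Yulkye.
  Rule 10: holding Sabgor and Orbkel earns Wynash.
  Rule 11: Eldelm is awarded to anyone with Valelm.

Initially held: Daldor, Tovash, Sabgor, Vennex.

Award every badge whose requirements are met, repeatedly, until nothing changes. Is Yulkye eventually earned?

Yes

With Tovash, Vennex, and Daldor, Sylpax is earned (Rule 3).
With Tovash and Sylpax, Nexbry is earned (Rule 7).
With Sabgor and Nexbry, Pyrtal is earned (Rule 1).
With Daldor, Pyrtal, and Sabgor, Eldorn is earned (Rule 4).
With Eldorn and Pyrtal, Yulkye is earned (Rule 9).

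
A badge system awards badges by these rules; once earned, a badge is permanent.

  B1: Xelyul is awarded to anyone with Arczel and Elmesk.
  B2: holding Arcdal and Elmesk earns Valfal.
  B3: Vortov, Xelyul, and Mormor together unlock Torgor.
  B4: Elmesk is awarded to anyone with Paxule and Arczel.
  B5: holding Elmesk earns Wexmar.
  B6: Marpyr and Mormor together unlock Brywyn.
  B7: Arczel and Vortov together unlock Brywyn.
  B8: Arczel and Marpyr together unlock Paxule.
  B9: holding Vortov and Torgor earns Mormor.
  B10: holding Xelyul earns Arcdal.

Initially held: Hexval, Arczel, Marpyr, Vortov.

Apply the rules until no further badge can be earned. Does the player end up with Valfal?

Yes

With Arczel and Marpyr, Paxule is earned (B8).
With Paxule and Arczel, Elmesk is earned (B4).
With Arczel and Elmesk, Xelyul is earned (B1).
With Xelyul, Arcdal is earned (B10).
With Arcdal and Elmesk, Valfal is earned (B2).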